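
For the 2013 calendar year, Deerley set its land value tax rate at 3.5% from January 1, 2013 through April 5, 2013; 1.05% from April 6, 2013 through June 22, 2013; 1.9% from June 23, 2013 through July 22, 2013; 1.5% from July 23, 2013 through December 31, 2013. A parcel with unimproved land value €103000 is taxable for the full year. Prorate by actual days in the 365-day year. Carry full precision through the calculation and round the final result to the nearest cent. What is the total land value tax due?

January 1 – April 5, 2013: 95 days at 3.5% → €103000 × 3.5% × 95/365 = €938.2877
April 6 – June 22, 2013: 78 days at 1.05% → €103000 × 1.05% × 78/365 = €231.1151
June 23 – July 22, 2013: 30 days at 1.9% → €103000 × 1.9% × 30/365 = €160.8493
July 23 – December 31, 2013: 162 days at 1.5% → €103000 × 1.5% × 162/365 = €685.7260
Total = €2015.9781

€2015.98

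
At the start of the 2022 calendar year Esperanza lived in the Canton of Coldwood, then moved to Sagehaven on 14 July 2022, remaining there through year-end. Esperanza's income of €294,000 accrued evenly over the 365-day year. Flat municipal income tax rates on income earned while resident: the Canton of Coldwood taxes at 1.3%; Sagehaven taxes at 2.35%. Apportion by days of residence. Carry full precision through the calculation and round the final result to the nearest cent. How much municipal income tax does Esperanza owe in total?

€5,268.24

The Canton of Coldwood, 1 January – 13 July 2022: 194 days → €294,000 × 1.3% × 194/365 = €2,031.4192
Sagehaven, 14 July – 31 December 2022: 171 days → €294,000 × 2.35% × 171/365 = €3,236.8192
Total = €5,268.2384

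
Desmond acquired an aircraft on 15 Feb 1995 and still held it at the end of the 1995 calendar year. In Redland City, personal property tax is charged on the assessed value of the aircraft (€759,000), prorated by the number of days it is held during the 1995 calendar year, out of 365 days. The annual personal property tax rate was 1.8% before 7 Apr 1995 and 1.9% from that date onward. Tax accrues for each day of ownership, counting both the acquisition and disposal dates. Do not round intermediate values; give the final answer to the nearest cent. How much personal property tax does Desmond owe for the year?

€12,537.02

15 Feb – 6 Apr 1995: 51 days at 1.8% → €759,000 × 1.8% × 51/365 = €1,908.9370
7 Apr – 31 Dec 1995: 269 days at 1.9% → €759,000 × 1.9% × 269/365 = €10,628.0795
Total = €12,537.0164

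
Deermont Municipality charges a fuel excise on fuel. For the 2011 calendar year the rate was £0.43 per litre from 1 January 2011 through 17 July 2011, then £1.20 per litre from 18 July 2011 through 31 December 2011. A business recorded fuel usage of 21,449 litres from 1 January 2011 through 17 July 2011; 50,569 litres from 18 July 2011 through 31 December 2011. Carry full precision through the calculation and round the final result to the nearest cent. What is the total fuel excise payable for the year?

£69905.87

1 January – 17 July 2011: 21,449 litres at £0.43/litre → £9223.07
18 July – 31 December 2011: 50,569 litres at £1.20/litre → £60682.80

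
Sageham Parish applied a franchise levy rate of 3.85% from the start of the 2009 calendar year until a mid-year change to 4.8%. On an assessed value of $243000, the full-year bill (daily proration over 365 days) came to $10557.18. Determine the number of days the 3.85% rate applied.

Let d = days at the first rate; then 365 − d days at the second rate.
$243000 × [3.85%·d + 4.8%·(365−d)] / 365 = $10557.18
Solving gives d = 175, so the new rate took effect on 25 Jun 2009.

175 days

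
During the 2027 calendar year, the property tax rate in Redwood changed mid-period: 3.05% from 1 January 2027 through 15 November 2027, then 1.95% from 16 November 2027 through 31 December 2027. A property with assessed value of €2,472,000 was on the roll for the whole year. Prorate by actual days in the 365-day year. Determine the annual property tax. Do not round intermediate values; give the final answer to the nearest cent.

€71,969.06

1 January – 15 November 2027: 319 days at 3.05% → €2,472,000 × 3.05% × 319/365 = €65,894.0384
16 November – 31 December 2027: 46 days at 1.95% → €2,472,000 × 1.95% × 46/365 = €6,075.0247
Total = €71,969.0630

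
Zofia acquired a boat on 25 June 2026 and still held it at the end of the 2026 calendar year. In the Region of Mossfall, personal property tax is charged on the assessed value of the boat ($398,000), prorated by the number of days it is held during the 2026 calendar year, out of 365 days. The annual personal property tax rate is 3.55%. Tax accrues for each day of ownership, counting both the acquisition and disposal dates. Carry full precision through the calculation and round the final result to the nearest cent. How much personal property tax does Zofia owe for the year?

$7,354.82

Days held (25 June – 31 December 2026): 190 out of 365
Tax = $398,000 × 3.55% × 190/365 = $7,354.8219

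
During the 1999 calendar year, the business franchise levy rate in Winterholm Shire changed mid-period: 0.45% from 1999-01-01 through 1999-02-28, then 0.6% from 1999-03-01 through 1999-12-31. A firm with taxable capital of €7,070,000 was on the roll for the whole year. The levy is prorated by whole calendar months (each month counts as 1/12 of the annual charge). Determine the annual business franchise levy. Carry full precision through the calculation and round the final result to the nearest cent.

1999-01-01 to 1999-02-28: 2 months at 0.45% → €7,070,000 × 0.45% × 2/12 = €5,302.5000
1999-03-01 to 1999-12-31: 10 months at 0.6% → €7,070,000 × 0.6% × 10/12 = €35,350.0000
Total = €40,652.5000

€40,652.50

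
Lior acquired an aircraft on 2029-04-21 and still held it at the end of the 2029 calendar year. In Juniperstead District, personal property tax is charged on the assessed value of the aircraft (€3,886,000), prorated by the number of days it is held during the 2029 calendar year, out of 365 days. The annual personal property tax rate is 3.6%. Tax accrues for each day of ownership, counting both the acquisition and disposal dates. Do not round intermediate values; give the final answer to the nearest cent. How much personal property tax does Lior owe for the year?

Days held (2029-04-21 to 2029-12-31): 255 out of 365
Tax = €3,886,000 × 3.6% × 255/365 = €97,735.5616

€97,735.56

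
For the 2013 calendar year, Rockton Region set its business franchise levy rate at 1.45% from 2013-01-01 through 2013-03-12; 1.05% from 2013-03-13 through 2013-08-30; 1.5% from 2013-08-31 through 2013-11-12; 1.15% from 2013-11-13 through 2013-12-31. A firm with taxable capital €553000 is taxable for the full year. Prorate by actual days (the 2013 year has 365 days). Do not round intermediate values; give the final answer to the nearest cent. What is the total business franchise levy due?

€6815.54

2013-01-01 to 2013-03-12: 71 days at 1.45% → €553000 × 1.45% × 71/365 = €1559.7630
2013-03-13 to 2013-08-30: 171 days at 1.05% → €553000 × 1.05% × 171/365 = €2720.3055
2013-08-31 to 2013-11-12: 74 days at 1.5% → €553000 × 1.5% × 74/365 = €1681.7260
2013-11-13 to 2013-12-31: 49 days at 1.15% → €553000 × 1.15% × 49/365 = €853.7411
Total = €6815.5356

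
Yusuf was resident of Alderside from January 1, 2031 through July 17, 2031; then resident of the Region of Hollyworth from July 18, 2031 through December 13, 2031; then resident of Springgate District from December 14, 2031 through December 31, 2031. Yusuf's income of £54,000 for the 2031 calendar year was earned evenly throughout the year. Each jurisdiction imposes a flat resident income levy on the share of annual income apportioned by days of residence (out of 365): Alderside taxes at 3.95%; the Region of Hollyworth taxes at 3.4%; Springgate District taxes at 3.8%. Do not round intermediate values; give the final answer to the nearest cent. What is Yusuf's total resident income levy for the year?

Alderside, January 1 – July 17, 2031: 198 days → £54,000 × 3.95% × 198/365 = £1,157.0795
The Region of Hollyworth, July 18 – December 13, 2031: 149 days → £54,000 × 3.4% × 149/365 = £749.4904
Springgate District, December 14 – December 31, 2031: 18 days → £54,000 × 3.8% × 18/365 = £101.1945
Total = £2,007.7644

£2,007.76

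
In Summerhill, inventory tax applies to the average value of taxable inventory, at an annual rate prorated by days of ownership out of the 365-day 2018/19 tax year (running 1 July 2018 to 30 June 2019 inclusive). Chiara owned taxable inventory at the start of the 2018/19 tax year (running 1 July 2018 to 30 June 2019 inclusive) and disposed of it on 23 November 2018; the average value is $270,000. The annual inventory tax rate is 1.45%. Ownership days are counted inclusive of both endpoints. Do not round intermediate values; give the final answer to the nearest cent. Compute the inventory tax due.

Days held (1 July – 23 November 2018): 146 out of 365
Tax = $270,000 × 1.45% × 146/365 = $1,566.0000

$1,566.00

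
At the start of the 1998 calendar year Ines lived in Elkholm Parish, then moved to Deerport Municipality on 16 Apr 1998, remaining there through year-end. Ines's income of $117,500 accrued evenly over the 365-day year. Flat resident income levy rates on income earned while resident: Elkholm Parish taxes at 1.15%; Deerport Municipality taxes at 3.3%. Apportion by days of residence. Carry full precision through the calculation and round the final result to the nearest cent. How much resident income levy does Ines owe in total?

Elkholm Parish, 1 Jan – 15 Apr 1998: 105 days → $117,500 × 1.15% × 105/365 = $388.7158
Deerport Municipality, 16 Apr – 31 Dec 1998: 260 days → $117,500 × 3.3% × 260/365 = $2,762.0548
Total = $3,150.7705

$3,150.77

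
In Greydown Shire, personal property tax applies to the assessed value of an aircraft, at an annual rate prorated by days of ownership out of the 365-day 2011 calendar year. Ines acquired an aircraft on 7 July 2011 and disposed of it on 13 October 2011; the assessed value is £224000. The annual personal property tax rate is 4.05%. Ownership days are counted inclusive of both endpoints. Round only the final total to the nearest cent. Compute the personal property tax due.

£2460.62

Days held (7 July – 13 October 2011): 99 out of 365
Tax = £224000 × 4.05% × 99/365 = £2460.6247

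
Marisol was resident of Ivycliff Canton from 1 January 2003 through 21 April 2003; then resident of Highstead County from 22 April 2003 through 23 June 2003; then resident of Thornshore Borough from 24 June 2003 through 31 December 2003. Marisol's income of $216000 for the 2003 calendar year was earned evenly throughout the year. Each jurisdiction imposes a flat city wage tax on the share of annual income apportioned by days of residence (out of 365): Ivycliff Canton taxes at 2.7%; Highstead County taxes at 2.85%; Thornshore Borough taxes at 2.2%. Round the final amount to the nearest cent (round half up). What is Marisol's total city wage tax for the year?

$5322.77

Ivycliff Canton, 1 January – 21 April 2003: 111 days → $216000 × 2.7% × 111/365 = $1773.5671
Highstead County, 22 April – 23 June 2003: 63 days → $216000 × 2.85% × 63/365 = $1062.5425
Thornshore Borough, 24 June – 31 December 2003: 191 days → $216000 × 2.2% × 191/365 = $2486.6630
Total = $5322.7726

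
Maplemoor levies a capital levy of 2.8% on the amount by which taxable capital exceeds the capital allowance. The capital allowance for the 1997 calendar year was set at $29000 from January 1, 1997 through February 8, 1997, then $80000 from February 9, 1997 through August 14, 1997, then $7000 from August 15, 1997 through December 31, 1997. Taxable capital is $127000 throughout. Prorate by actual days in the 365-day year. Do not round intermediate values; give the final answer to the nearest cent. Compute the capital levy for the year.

$2246.98

January 1 – February 8, 1997: 39 days, exemption $29000 → ($127000 − $29000) × 2.8% × 39/365 = $293.1945
February 9 – August 14, 1997: 187 days, exemption $80000 → ($127000 − $80000) × 2.8% × 187/365 = $674.2247
August 15 – December 31, 1997: 139 days, exemption $7000 → ($127000 − $7000) × 2.8% × 139/365 = $1279.5616
Total = $2246.9808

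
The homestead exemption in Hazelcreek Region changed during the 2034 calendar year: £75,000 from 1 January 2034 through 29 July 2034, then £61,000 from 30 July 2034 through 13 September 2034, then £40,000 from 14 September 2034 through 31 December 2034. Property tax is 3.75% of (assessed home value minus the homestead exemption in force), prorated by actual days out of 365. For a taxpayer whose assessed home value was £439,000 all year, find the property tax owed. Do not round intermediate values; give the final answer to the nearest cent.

£14,108.12

1 January – 29 July 2034: 210 days, exemption £75,000 → (£439,000 − £75,000) × 3.75% × 210/365 = £7,853.4247
30 July – 13 September 2034: 46 days, exemption £61,000 → (£439,000 − £61,000) × 3.75% × 46/365 = £1,786.4384
14 September – 31 December 2034: 109 days, exemption £40,000 → (£439,000 − £40,000) × 3.75% × 109/365 = £4,468.2534
Total = £14,108.1164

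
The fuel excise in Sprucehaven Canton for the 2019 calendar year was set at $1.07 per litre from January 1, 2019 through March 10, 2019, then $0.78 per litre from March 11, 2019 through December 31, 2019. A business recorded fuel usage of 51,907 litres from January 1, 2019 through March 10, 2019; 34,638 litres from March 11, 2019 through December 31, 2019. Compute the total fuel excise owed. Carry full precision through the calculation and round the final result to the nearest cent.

$82558.13

January 1 – March 10, 2019: 51,907 litres at $1.07/litre → $55540.49
March 11 – December 31, 2019: 34,638 litres at $0.78/litre → $27017.64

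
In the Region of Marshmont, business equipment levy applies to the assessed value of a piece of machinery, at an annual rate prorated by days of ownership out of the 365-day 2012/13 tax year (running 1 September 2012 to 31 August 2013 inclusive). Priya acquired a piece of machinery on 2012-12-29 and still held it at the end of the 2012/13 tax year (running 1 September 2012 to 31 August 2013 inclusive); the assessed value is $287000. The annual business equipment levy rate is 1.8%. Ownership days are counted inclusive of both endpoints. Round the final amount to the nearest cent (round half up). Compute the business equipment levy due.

Days held (2012-12-29 to 2013-08-31): 246 out of 365
Tax = $287000 × 1.8% × 246/365 = $3481.7425

$3481.74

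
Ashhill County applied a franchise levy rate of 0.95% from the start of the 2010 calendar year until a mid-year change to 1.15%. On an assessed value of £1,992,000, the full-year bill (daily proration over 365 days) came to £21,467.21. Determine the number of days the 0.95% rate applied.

132 days

Let d = days at the first rate; then 365 − d days at the second rate.
£1,992,000 × [0.95%·d + 1.15%·(365−d)] / 365 = £21,467.21
Solving gives d = 132, so the new rate took effect on 13 May 2010.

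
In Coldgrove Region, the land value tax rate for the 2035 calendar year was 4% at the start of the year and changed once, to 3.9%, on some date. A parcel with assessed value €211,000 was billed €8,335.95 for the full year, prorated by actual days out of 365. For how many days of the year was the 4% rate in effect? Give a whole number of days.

185 days

Let d = days at the first rate; then 365 − d days at the second rate.
€211,000 × [4%·d + 3.9%·(365−d)] / 365 = €8,335.95
Solving gives d = 185, so the new rate took effect on 5 Jul 2035.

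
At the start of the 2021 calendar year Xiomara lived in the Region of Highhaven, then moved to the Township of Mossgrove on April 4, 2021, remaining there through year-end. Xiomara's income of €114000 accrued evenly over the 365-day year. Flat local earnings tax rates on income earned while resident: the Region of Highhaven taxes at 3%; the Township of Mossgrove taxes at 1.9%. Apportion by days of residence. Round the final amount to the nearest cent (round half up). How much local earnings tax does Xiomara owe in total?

€2485.51

The Region of Highhaven, January 1 – April 3, 2021: 93 days → €114000 × 3% × 93/365 = €871.3973
The Township of Mossgrove, April 4 – December 31, 2021: 272 days → €114000 × 1.9% × 272/365 = €1614.1151
Total = €2485.5123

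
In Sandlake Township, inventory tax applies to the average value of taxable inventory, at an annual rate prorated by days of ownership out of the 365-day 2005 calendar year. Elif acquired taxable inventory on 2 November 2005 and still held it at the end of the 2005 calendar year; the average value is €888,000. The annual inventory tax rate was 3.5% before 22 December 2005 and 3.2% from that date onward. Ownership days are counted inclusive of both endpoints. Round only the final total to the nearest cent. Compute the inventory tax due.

2 November – 21 December 2005: 50 days at 3.5% → €888,000 × 3.5% × 50/365 = €4,257.5342
22 December – 31 December 2005: 10 days at 3.2% → €888,000 × 3.2% × 10/365 = €778.5205
Total = €5,036.0548

€5,036.05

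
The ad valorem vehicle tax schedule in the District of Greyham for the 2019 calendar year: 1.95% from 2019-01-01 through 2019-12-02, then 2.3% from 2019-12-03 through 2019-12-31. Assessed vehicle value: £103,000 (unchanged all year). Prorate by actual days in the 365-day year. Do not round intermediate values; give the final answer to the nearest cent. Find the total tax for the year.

2019-01-01 to 2019-12-02: 336 days at 1.95% → £103,000 × 1.95% × 336/365 = £1,848.9205
2019-12-03 to 2019-12-31: 29 days at 2.3% → £103,000 × 2.3% × 29/365 = £188.2219
Total = £2,037.1425

£2,037.14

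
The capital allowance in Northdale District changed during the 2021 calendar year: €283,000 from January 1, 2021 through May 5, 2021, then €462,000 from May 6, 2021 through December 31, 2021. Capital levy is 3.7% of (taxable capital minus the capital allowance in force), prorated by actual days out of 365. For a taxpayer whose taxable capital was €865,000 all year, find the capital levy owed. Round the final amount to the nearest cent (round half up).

€17,179.15

January 1 – May 5, 2021: 125 days, exemption €283,000 → (€865,000 − €283,000) × 3.7% × 125/365 = €7,374.6575
May 6 – December 31, 2021: 240 days, exemption €462,000 → (€865,000 − €462,000) × 3.7% × 240/365 = €9,804.4932
Total = €17,179.1507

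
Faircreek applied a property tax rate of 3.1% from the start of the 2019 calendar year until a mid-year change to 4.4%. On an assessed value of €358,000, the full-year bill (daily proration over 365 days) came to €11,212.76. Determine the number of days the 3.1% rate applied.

Let d = days at the first rate; then 365 − d days at the second rate.
€358,000 × [3.1%·d + 4.4%·(365−d)] / 365 = €11,212.76
Solving gives d = 356, so the new rate took effect on 23 December 2019.

356 days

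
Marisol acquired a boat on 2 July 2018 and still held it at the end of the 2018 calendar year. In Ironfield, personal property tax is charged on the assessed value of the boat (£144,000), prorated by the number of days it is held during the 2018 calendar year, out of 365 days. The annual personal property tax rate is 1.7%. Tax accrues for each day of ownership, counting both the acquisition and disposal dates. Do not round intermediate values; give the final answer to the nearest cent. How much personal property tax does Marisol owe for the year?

Days held (2 July – 31 December 2018): 183 out of 365
Tax = £144,000 × 1.7% × 183/365 = £1,227.3534

£1,227.35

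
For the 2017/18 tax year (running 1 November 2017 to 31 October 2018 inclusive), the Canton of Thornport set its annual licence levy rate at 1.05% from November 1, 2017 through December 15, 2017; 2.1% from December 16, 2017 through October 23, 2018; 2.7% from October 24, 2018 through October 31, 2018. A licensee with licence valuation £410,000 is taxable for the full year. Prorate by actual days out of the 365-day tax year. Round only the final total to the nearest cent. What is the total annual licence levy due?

£8,133.16

November 1 – December 15, 2017: 45 days at 1.05% → £410,000 × 1.05% × 45/365 = £530.7534
December 16, 2017 – October 23, 2018: 312 days at 2.1% → £410,000 × 2.1% × 312/365 = £7,359.7808
October 24 – October 31, 2018: 8 days at 2.7% → £410,000 × 2.7% × 8/365 = £242.6301
Total = £8,133.1644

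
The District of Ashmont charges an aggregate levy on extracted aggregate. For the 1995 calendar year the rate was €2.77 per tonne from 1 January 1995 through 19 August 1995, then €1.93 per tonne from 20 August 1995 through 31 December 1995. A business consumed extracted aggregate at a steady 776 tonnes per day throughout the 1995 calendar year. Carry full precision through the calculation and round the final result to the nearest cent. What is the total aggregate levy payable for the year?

1 January – 19 August 1995: 231 days × 776 tonnes/day = 179,256 tonnes at €2.77/tonne → €496,539.12
20 August – 31 December 1995: 134 days × 776 tonnes/day = 103,984 tonnes at €1.93/tonne → €200,689.12

€697,228.24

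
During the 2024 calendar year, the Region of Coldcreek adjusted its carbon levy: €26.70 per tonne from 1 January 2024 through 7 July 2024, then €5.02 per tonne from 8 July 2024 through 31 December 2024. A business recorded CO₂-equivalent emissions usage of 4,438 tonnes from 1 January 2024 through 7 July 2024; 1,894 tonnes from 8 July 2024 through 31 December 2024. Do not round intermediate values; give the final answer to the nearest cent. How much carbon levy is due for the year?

€128,002.48

1 January – 7 July 2024: 4,438 tonnes at €26.70/tonne → €118,494.60
8 July – 31 December 2024: 1,894 tonnes at €5.02/tonne → €9,507.88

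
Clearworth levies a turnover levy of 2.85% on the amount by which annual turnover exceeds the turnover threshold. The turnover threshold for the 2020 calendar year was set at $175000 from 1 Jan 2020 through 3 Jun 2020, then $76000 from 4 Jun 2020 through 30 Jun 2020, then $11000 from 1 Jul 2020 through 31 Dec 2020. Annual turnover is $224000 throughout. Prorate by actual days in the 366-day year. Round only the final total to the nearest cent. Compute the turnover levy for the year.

$3954.41

1 Jan – 3 Jun 2020: 155 days, exemption $175000 → ($224000 − $175000) × 2.85% × 155/366 = $591.4139
4 Jun – 30 Jun 2020: 27 days, exemption $76000 → ($224000 − $76000) × 2.85% × 27/366 = $311.1639
1 Jul – 31 Dec 2020: 184 days, exemption $11000 → ($224000 − $11000) × 2.85% × 184/366 = $3051.8361
Total = $3954.4139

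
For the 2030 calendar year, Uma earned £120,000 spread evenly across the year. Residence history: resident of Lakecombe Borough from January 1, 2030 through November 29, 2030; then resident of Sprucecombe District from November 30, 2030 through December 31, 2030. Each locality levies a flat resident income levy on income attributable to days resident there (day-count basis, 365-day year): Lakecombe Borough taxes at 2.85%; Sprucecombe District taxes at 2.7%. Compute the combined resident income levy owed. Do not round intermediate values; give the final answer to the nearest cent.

Lakecombe Borough, January 1 – November 29, 2030: 333 days → £120,000 × 2.85% × 333/365 = £3,120.1644
Sprucecombe District, November 30 – December 31, 2030: 32 days → £120,000 × 2.7% × 32/365 = £284.0548
Total = £3,404.2192

£3,404.22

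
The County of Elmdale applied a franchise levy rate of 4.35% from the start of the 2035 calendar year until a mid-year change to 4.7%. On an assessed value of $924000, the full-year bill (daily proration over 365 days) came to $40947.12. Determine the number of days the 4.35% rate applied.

Let d = days at the first rate; then 365 − d days at the second rate.
$924000 × [4.35%·d + 4.7%·(365−d)] / 365 = $40947.12
Solving gives d = 280, so the new rate took effect on 8 Oct 2035.

280 days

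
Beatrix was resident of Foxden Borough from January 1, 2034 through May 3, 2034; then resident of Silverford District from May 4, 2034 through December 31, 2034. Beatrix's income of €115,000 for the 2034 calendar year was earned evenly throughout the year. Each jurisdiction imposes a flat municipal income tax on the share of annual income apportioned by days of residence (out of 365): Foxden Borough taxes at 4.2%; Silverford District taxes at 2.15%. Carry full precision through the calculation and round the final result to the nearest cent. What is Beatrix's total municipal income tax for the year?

Foxden Borough, January 1 – May 3, 2034: 123 days → €115,000 × 4.2% × 123/365 = €1,627.6438
Silverford District, May 4 – December 31, 2034: 242 days → €115,000 × 2.15% × 242/365 = €1,639.3014
Total = €3,266.9452

€3,266.95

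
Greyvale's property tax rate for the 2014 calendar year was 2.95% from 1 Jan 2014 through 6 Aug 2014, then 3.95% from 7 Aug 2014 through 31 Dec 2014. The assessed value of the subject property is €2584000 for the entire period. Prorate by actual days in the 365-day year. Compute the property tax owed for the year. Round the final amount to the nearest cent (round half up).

€86634.79

1 Jan – 6 Aug 2014: 218 days at 2.95% → €2584000 × 2.95% × 218/365 = €45527.9562
7 Aug – 31 Dec 2014: 147 days at 3.95% → €2584000 × 3.95% × 147/365 = €41106.8384
Total = €86634.7945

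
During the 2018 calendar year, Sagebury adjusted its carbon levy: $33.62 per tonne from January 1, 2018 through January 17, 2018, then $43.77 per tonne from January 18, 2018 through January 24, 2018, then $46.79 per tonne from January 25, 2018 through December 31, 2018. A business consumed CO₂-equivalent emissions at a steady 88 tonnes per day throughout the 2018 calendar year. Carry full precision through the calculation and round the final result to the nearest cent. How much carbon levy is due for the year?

January 1 – January 17, 2018: 17 days × 88 tonnes/day = 1,496 tonnes at $33.62/tonne → $50,295.52
January 18 – January 24, 2018: 7 days × 88 tonnes/day = 616 tonnes at $43.77/tonne → $26,962.32
January 25 – December 31, 2018: 341 days × 88 tonnes/day = 30,008 tonnes at $46.79/tonne → $1,404,074.32

$1,481,332.16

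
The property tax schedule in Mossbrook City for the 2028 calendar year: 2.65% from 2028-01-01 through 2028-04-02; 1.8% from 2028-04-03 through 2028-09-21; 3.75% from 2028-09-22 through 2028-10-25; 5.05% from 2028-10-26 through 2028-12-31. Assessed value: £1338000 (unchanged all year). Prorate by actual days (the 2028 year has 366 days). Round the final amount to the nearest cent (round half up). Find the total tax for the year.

2028-01-01 to 2028-04-02: 93 days at 2.65% → £1338000 × 2.65% × 93/366 = £9009.5656
2028-04-03 to 2028-09-21: 172 days at 1.8% → £1338000 × 1.8% × 172/366 = £11318.1639
2028-09-22 to 2028-10-25: 34 days at 3.75% → £1338000 × 3.75% × 34/366 = £4661.0656
2028-10-26 to 2028-12-31: 67 days at 5.05% → £1338000 × 5.05% × 67/366 = £12369.1885
Total = £37357.9836

£37357.98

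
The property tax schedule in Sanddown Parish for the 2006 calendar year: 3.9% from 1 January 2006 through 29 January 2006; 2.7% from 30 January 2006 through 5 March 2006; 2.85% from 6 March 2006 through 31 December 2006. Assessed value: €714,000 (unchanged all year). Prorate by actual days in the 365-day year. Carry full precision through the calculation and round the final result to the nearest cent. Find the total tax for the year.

€20,841.95

1 January – 29 January 2006: 29 days at 3.9% → €714,000 × 3.9% × 29/365 = €2,212.4219
30 January – 5 March 2006: 35 days at 2.7% → €714,000 × 2.7% × 35/365 = €1,848.5753
6 March – 31 December 2006: 301 days at 2.85% → €714,000 × 2.85% × 301/365 = €16,780.9562
Total = €20,841.9534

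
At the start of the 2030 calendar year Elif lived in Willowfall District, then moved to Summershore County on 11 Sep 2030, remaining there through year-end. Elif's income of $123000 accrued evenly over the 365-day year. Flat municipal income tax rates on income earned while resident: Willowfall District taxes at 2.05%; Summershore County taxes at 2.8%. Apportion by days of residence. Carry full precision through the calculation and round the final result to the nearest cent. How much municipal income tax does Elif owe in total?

Willowfall District, 1 Jan – 10 Sep 2030: 253 days → $123000 × 2.05% × 253/365 = $1747.7795
Summershore County, 11 Sep – 31 Dec 2030: 112 days → $123000 × 2.8% × 112/365 = $1056.7890
Total = $2804.5685

$2804.57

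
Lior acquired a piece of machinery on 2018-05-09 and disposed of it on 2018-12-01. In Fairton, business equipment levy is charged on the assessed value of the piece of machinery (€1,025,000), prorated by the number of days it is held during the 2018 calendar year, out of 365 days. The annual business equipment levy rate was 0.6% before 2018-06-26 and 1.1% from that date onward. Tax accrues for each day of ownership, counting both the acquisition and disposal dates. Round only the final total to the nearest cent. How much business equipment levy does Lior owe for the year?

2018-05-09 to 2018-06-25: 48 days at 0.6% → €1,025,000 × 0.6% × 48/365 = €808.7671
2018-06-26 to 2018-12-01: 159 days at 1.1% → €1,025,000 × 1.1% × 159/365 = €4,911.5753
Total = €5,720.3425

€5,720.34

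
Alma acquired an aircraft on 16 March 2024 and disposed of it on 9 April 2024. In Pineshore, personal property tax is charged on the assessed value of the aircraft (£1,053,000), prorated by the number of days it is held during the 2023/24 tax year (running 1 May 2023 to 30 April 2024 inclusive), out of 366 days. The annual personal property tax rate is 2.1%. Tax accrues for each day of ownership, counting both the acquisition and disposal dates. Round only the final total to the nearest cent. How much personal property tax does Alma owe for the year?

Days held (16 March – 9 April 2024): 25 out of 366
Tax = £1,053,000 × 2.1% × 25/366 = £1,510.4508

£1,510.45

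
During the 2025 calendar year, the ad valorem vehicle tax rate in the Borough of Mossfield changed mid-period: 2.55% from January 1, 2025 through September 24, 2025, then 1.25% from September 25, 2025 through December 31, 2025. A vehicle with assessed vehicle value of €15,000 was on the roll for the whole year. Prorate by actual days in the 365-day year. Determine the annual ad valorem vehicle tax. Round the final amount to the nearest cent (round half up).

January 1 – September 24, 2025: 267 days at 2.55% → €15,000 × 2.55% × 267/365 = €279.8014
September 25 – December 31, 2025: 98 days at 1.25% → €15,000 × 1.25% × 98/365 = €50.3425
Total = €330.1438

€330.14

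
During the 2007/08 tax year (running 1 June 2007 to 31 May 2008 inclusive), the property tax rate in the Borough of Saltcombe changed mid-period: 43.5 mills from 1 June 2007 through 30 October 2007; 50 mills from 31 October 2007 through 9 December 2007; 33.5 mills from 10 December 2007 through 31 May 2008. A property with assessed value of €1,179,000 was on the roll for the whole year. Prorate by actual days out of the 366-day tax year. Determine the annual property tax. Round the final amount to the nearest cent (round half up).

€46,518.96

1 June – 30 October 2007: 152 days at 43.5 mills → €1,179,000 × 4.35% × 152/366 = €21,299.3115
31 October – 9 December 2007: 40 days at 50 mills → €1,179,000 × 5% × 40/366 = €6,442.6230
10 December 2007 – 31 May 2008: 174 days at 33.5 mills → €1,179,000 × 3.35% × 174/366 = €18,777.0246
Total = €46,518.9590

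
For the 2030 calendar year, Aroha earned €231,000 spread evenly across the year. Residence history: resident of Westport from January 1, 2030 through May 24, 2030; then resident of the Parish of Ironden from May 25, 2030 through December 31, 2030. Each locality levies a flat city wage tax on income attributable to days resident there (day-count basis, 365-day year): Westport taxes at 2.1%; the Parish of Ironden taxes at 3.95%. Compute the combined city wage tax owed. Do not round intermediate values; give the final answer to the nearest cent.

Westport, January 1 – May 24, 2030: 144 days → €231,000 × 2.1% × 144/365 = €1,913.8192
The Parish of Ironden, May 25 – December 31, 2030: 221 days → €231,000 × 3.95% × 221/365 = €5,524.6973
Total = €7,438.5164

€7,438.52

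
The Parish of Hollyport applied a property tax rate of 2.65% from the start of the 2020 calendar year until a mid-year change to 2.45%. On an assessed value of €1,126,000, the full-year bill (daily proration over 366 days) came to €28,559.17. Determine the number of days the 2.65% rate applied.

Let d = days at the first rate; then 366 − d days at the second rate.
€1,126,000 × [2.65%·d + 2.45%·(366−d)] / 366 = €28,559.17
Solving gives d = 158, so the new rate took effect on June 7, 2020.

158 days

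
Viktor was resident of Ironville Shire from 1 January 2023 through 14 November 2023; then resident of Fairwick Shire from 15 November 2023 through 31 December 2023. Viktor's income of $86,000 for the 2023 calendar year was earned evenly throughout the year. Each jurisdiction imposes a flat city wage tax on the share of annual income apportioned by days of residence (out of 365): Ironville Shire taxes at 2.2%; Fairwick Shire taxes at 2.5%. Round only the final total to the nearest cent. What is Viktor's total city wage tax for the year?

$1,925.22

Ironville Shire, 1 January – 14 November 2023: 318 days → $86,000 × 2.2% × 318/365 = $1,648.3726
Fairwick Shire, 15 November – 31 December 2023: 47 days → $86,000 × 2.5% × 47/365 = $276.8493
Total = $1,925.2219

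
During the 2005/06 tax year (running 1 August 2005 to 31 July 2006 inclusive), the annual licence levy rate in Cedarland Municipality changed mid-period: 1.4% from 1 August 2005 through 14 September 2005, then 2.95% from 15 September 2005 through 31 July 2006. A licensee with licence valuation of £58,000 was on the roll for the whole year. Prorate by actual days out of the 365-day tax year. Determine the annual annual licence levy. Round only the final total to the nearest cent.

1 August – 14 September 2005: 45 days at 1.4% → £58,000 × 1.4% × 45/365 = £100.1096
15 September 2005 – 31 July 2006: 320 days at 2.95% → £58,000 × 2.95% × 320/365 = £1,500.0548
Total = £1,600.1644

£1,600.16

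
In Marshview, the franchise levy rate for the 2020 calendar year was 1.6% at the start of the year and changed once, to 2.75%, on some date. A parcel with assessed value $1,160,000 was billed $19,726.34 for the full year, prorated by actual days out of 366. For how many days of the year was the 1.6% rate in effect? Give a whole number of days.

Let d = days at the first rate; then 366 − d days at the second rate.
$1,160,000 × [1.6%·d + 2.75%·(366−d)] / 366 = $19,726.34
Solving gives d = 334, so the new rate took effect on 30 November 2020.

334 days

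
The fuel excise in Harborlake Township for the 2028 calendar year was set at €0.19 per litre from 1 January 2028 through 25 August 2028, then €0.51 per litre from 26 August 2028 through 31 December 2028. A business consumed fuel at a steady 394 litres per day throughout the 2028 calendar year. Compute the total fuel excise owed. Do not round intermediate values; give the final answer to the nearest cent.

€43,537.00

1 January – 25 August 2028: 238 days × 394 litres/day = 93,772 litres at €0.19/litre → €17,816.68
26 August – 31 December 2028: 128 days × 394 litres/day = 50,432 litres at €0.51/litre → €25,720.32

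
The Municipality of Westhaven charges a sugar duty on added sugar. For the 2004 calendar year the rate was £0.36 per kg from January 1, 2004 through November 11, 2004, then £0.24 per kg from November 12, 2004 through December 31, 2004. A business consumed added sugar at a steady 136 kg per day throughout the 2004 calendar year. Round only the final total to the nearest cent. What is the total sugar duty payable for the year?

January 1 – November 11, 2004: 316 days × 136 kg/day = 42,976 kg at £0.36/kg → £15,471.36
November 12 – December 31, 2004: 50 days × 136 kg/day = 6,800 kg at £0.24/kg → £1,632.00

£17,103.36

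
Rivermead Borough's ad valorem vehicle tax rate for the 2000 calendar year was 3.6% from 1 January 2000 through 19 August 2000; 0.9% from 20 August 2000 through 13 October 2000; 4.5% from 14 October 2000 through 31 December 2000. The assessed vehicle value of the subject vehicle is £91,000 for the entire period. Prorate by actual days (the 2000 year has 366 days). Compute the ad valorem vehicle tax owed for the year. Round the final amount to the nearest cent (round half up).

£3,083.56

1 January – 19 August 2000: 232 days at 3.6% → £91,000 × 3.6% × 232/366 = £2,076.5902
20 August – 13 October 2000: 55 days at 0.9% → £91,000 × 0.9% × 55/366 = £123.0738
14 October – 31 December 2000: 79 days at 4.5% → £91,000 × 4.5% × 79/366 = £883.8934
Total = £3,083.5574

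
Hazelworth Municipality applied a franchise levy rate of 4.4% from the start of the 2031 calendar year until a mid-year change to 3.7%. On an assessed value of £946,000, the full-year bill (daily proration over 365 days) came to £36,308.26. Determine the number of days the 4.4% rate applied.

Let d = days at the first rate; then 365 − d days at the second rate.
£946,000 × [4.4%·d + 3.7%·(365−d)] / 365 = £36,308.26
Solving gives d = 72, so the new rate took effect on 14 March 2031.

72 days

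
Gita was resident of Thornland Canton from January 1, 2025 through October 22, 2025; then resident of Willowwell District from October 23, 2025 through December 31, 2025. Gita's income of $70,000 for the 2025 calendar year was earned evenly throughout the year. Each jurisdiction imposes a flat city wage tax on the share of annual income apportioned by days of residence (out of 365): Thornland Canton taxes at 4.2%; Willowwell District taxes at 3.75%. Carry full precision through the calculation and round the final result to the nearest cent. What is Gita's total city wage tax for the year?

$2,879.59

Thornland Canton, January 1 – October 22, 2025: 295 days → $70,000 × 4.2% × 295/365 = $2,376.1644
Willowwell District, October 23 – December 31, 2025: 70 days → $70,000 × 3.75% × 70/365 = $503.4247
Total = $2,879.5890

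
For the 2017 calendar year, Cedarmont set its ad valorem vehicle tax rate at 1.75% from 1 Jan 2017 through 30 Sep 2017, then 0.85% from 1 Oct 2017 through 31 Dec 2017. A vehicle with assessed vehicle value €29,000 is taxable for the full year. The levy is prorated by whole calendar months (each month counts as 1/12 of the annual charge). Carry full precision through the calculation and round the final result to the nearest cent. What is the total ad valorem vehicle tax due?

€442.25

1 Jan – 30 Sep 2017: 9 months at 1.75% → €29,000 × 1.75% × 9/12 = €380.6250
1 Oct – 31 Dec 2017: 3 months at 0.85% → €29,000 × 0.85% × 3/12 = €61.6250
Total = €442.2500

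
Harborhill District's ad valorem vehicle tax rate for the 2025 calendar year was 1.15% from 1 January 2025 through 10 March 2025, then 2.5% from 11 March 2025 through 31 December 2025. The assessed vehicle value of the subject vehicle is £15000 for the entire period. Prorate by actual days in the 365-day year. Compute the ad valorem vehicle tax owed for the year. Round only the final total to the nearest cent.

£336.72

1 January – 10 March 2025: 69 days at 1.15% → £15000 × 1.15% × 69/365 = £32.6096
11 March – 31 December 2025: 296 days at 2.5% → £15000 × 2.5% × 296/365 = £304.1096
Total = £336.7192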